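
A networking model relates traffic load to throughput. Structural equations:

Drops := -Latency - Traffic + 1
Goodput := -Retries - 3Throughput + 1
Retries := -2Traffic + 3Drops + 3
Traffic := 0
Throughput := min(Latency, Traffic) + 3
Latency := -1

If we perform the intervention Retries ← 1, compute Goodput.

-6

Under do(Retries=1), the mechanism Retries := -2Traffic + 3Drops + 3 is discarded; Retries is fixed at 1.
Throughput = min(Latency, Traffic) + 3  [with Latency=-1, Traffic=0]  = 2
Goodput = -Retries - 3Throughput + 1  [with Retries=1, Throughput=2]  = -6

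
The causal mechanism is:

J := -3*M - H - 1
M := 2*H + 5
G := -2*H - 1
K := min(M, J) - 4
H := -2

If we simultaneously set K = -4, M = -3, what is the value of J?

10

Setting K = -4, M = -3 by intervention discards those variables' equations.
J = -3*M - H - 1  [with M=-3, H=-2]  = 10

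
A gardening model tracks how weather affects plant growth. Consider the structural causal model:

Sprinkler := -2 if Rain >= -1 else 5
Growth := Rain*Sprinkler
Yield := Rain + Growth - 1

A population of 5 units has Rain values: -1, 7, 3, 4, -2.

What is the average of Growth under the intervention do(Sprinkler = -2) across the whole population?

The intervention sets Sprinkler=-2 in all 5 units regardless of Rain. Recomputing Growth per unit gives 2, -14, -6, -8, 4; average -4.4.

-4.4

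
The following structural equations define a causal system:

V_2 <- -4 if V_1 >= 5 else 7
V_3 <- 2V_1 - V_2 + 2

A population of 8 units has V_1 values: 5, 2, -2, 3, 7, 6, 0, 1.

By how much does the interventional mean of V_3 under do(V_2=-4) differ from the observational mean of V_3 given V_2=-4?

-6.5

do(V_2=-4) breaks V_2's dependence on V_1. With V_2=-4 fixed, V_3 across the units is 16, 10, 2, 12, 20, 18, 6, 8, mean 11.5.
Conditioning on V_2=-4 selects the 3 unit(s) with V_1 ∈ {5, 7, 6}. Their V_3 values: 16, 20, 18. Mean = 18.
Difference = 11.5 − 18 = -6.5.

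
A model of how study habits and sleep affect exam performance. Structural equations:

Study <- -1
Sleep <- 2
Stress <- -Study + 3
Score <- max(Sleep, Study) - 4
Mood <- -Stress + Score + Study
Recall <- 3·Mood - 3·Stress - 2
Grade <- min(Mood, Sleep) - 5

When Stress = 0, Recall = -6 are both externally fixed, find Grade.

-8

Under do(Stress = 0, Recall = -6), each intervened variable's structural equation is replaced by its fixed value.
Score = max(Sleep, Study) - 4  [with Sleep=2, Study=-1]  = -2
Mood = -Stress + Score + Study  [with Stress=0, Score=-2, Study=-1]  = -3
Grade = min(Mood, Sleep) - 5  [with Mood=-3, Sleep=2]  = -8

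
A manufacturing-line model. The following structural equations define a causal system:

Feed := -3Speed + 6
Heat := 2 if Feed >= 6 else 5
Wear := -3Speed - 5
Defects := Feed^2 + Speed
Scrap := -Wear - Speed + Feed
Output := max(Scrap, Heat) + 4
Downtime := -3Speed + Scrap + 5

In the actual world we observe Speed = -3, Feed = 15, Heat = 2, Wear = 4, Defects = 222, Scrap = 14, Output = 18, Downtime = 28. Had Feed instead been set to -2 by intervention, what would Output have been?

Under do(Feed=-2), the mechanism Feed := -3Speed + 6 is discarded; Feed is fixed at -2.
Heat = 2 if Feed >= 6 else 5  [with Feed=-2]  = 5
Wear = -3Speed - 5  [with Speed=-3]  = 4
Scrap = -Wear - Speed + Feed  [with Wear=4, Speed=-3, Feed=-2]  = -3
Output = max(Scrap, Heat) + 4  [with Scrap=-3, Heat=5]  = 9

9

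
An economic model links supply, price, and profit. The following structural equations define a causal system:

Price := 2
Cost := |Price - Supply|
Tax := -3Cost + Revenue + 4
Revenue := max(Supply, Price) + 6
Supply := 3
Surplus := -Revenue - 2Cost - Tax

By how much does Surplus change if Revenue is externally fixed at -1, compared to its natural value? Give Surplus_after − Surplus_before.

Under do(Revenue=-1), the mechanism Revenue := max(Supply, Price) + 6 is discarded; Revenue is fixed at -1.
Cost = |Price - Supply|  [with Price=2, Supply=3]  = 1
Tax = -3Cost + Revenue + 4  [with Cost=1, Revenue=-1]  = 0
Surplus = -Revenue - 2Cost - Tax  [with Revenue=-1, Cost=1, Tax=0]  = -1
Without intervention: Cost = |Price - Supply|  [with Price=2, Supply=3]  = 1; Revenue = max(Supply, Price) + 6  [with Supply=3, Price=2]  = 9; Tax = -3Cost + Revenue + 4  [with Cost=1, Revenue=9]  = 10; Surplus = -Revenue - 2Cost - Tax  [with Revenue=9, Cost=1, Tax=10]  = -21.
Change = -1 − (-21) = 20.

20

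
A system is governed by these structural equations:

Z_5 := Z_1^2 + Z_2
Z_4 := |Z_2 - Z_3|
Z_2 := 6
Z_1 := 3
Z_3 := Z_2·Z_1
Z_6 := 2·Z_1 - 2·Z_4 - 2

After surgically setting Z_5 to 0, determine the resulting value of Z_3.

18

do(Z_5=0) replaces the equation Z_5 := Z_1^2 + Z_2 with the constant Z_5 = 0.
Z_3 is not downstream of the intervention, so its value is determined by the original equations.
Z_3 = Z_2·Z_1  [with Z_2=6, Z_1=3]  = 18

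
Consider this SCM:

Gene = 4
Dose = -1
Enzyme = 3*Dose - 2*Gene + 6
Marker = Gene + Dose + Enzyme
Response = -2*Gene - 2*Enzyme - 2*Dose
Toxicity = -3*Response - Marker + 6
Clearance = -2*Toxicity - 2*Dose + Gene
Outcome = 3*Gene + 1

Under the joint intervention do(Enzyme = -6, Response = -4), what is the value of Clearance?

-36

Under do(Enzyme = -6, Response = -4), each intervened variable's structural equation is replaced by its fixed value.
Marker = Gene + Dose + Enzyme  [with Gene=4, Dose=-1, Enzyme=-6]  = -3
Toxicity = -3*Response - Marker + 6  [with Response=-4, Marker=-3]  = 21
Clearance = -2*Toxicity - 2*Dose + Gene  [with Toxicity=21, Dose=-1, Gene=4]  = -36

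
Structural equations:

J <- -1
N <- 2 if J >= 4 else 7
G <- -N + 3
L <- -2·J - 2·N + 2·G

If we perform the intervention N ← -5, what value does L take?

28

Under do(N=-5), the mechanism N <- 2 if J >= 4 else 7 is discarded; N is fixed at -5.
G = -N + 3  [with N=-5]  = 8
L = -2·J - 2·N + 2·G  [with J=-1, N=-5, G=8]  = 28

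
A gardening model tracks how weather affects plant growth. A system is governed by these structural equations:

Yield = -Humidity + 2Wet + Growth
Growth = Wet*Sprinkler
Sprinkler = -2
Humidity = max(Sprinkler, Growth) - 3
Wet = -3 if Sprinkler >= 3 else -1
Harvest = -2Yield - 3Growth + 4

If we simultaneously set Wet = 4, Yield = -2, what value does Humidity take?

-5

The joint intervention fixes Wet = 4, Yield = -2, removing each variable's own equation.
Growth = Wet*Sprinkler  [with Wet=4, Sprinkler=-2]  = -8
Humidity = max(Sprinkler, Growth) - 3  [with Sprinkler=-2, Growth=-8]  = -5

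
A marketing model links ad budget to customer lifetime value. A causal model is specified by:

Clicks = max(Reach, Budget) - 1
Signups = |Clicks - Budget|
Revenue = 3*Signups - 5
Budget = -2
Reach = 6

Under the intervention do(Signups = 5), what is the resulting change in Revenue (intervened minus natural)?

-6

Intervening sets Signups = 5 and removes its equation (Signups = |Clicks - Budget|).
Revenue = 3*Signups - 5  [with Signups=5]  = 10
Without intervention: Clicks = max(Reach, Budget) - 1  [with Reach=6, Budget=-2]  = 5; Signups = |Clicks - Budget|  [with Clicks=5, Budget=-2]  = 7; Revenue = 3*Signups - 5  [with Signups=7]  = 16.
Change = 10 − 16 = -6.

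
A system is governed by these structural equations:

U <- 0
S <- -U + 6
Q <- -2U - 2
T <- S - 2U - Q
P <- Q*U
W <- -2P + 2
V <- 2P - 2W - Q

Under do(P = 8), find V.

Under do(P=8), the mechanism P <- Q*U is discarded; P is fixed at 8.
Q = -2U - 2  [with U=0]  = -2
W = -2P + 2  [with P=8]  = -14
V = 2P - 2W - Q  [with P=8, W=-14, Q=-2]  = 46

46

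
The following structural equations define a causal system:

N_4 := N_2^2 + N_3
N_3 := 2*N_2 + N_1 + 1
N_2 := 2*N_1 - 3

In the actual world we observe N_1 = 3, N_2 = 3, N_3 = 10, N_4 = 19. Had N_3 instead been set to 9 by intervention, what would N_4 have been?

The intervention breaks the incoming arrows to N_3: N_3 := 2*N_2 + N_1 + 1 no longer applies, and N_3 = 9.
N_2 = 2*N_1 - 3  [with N_1=3]  = 3
N_4 = N_2^2 + N_3  [with N_2=3, N_3=9]  = 18

18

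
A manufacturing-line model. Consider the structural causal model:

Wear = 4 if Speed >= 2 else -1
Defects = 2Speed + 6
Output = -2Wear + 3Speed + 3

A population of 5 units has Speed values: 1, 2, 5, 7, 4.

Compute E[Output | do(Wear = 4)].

6.4

Under do(Wear=4), Wear's equation is replaced by Wear=4 for every unit. Per-unit Output: -2, 1, 10, 16, 7. Mean = 6.4.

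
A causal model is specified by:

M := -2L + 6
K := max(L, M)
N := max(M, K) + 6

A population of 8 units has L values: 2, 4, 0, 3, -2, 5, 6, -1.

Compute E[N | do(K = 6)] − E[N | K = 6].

The intervention sets K=6 in all 8 units regardless of L. Recomputing N per unit gives 12, 12, 12, 12, 16, 12, 12, 14; average 12.75.
Conditioning on K=6 selects the 2 unit(s) with L ∈ {0, 6}. Their N values: 12, 12. Mean = 12.
Difference = 12.75 − 12 = 0.75.

0.75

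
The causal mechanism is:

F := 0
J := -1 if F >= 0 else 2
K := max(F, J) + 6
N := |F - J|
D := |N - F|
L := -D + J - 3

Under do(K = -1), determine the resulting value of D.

1

do(K=-1) replaces the equation K := max(F, J) + 6 with the constant K = -1.
D is not downstream of the intervention, so its value is determined by the original equations.
J = -1 if F >= 0 else 2  [with F=0]  = -1
N = |F - J|  [with F=0, J=-1]  = 1
D = |N - F|  [with N=1, F=0]  = 1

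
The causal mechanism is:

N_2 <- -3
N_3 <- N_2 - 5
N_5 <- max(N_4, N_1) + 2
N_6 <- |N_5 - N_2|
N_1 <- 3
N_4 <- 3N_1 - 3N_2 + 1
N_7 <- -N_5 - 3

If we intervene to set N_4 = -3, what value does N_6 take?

Under do(N_4=-3), the mechanism N_4 <- 3N_1 - 3N_2 + 1 is discarded; N_4 is fixed at -3.
N_5 = max(N_4, N_1) + 2  [with N_4=-3, N_1=3]  = 5
N_6 = |N_5 - N_2|  [with N_5=5, N_2=-3]  = 8

8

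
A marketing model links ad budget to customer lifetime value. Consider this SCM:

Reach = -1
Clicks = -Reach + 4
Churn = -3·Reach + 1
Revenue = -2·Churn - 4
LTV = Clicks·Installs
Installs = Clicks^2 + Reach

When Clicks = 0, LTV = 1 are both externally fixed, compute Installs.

The joint intervention fixes Clicks = 0, LTV = 1, removing each variable's own equation.
Installs = Clicks^2 + Reach  [with Clicks=0, Reach=-1]  = -1

-1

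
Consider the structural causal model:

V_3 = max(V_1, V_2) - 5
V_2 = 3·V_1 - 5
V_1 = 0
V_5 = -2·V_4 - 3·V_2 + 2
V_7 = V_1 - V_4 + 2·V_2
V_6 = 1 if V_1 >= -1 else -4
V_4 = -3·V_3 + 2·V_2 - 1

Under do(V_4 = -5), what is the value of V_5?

27

Intervening sets V_4 = -5 and removes its equation (V_4 = -3·V_3 + 2·V_2 - 1).
V_2 = 3·V_1 - 5  [with V_1=0]  = -5
V_5 = -2·V_4 - 3·V_2 + 2  [with V_4=-5, V_2=-5]  = 27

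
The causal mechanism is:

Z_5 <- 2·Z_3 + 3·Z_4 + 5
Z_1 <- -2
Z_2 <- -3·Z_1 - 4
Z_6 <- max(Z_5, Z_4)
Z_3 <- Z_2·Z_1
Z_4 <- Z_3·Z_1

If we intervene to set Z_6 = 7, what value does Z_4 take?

8

do(Z_6=7) replaces the equation Z_6 <- max(Z_5, Z_4) with the constant Z_6 = 7.
No directed path runs from Z_6 to Z_4, so Z_4 keeps its natural value.
Z_2 = -3·Z_1 - 4  [with Z_1=-2]  = 2
Z_3 = Z_2·Z_1  [with Z_2=2, Z_1=-2]  = -4
Z_4 = Z_3·Z_1  [with Z_3=-4, Z_1=-2]  = 8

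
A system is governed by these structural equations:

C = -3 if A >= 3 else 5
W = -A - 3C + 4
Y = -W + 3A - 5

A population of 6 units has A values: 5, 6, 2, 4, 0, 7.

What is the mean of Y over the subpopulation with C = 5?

10

Conditioning on C=5 selects the 2 unit(s) with A ∈ {2, 0}. Their Y values: 14, 6. Mean = 10.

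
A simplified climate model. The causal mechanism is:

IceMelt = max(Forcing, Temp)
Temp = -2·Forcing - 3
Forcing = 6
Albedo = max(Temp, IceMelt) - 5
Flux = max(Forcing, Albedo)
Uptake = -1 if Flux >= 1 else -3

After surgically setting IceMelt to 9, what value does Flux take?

do(IceMelt=9) replaces the equation IceMelt = max(Forcing, Temp) with the constant IceMelt = 9.
Temp = -2·Forcing - 3  [with Forcing=6]  = -15
Albedo = max(Temp, IceMelt) - 5  [with Temp=-15, IceMelt=9]  = 4
Flux = max(Forcing, Albedo)  [with Forcing=6, Albedo=4]  = 6

6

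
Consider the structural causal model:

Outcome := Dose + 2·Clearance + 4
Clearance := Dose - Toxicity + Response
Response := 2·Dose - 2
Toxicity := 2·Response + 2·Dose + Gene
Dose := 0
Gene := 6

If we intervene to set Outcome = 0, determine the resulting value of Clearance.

do(Outcome=0) replaces the equation Outcome := Dose + 2·Clearance + 4 with the constant Outcome = 0.
Since Clearance is not a descendant of the intervened variable, it is unaffected.
Response = 2·Dose - 2  [with Dose=0]  = -2
Toxicity = 2·Response + 2·Dose + Gene  [with Response=-2, Dose=0, Gene=6]  = 2
Clearance = Dose - Toxicity + Response  [with Dose=0, Toxicity=2, Response=-2]  = -4

-4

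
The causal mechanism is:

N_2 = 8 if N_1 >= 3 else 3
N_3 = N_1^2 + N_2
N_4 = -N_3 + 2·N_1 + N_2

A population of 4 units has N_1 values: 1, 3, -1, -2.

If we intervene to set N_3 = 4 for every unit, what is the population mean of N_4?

0.75

The intervention sets N_3=4 in all 4 units regardless of N_1. Recomputing N_4 per unit gives 1, 10, -3, -5; average 0.75.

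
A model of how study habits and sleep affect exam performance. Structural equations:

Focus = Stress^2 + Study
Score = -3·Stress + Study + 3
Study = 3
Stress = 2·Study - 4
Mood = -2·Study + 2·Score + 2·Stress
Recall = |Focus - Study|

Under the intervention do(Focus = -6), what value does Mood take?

-2

do(Focus=-6) replaces the equation Focus = Stress^2 + Study with the constant Focus = -6.
Mood is not downstream of the intervention, so its value is determined by the original equations.
Stress = 2·Study - 4  [with Study=3]  = 2
Score = -3·Stress + Study + 3  [with Stress=2, Study=3]  = 0
Mood = -2·Study + 2·Score + 2·Stress  [with Study=3, Score=0, Stress=2]  = -2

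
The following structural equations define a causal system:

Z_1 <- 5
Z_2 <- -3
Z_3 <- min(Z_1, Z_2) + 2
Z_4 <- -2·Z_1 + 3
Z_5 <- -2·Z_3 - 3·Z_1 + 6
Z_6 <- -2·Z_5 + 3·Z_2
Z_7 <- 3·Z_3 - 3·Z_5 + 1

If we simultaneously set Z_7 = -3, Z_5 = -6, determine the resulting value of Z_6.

3

Setting Z_7 = -3, Z_5 = -6 by intervention discards those variables' equations.
Z_6 = -2·Z_5 + 3·Z_2  [with Z_5=-6, Z_2=-3]  = 3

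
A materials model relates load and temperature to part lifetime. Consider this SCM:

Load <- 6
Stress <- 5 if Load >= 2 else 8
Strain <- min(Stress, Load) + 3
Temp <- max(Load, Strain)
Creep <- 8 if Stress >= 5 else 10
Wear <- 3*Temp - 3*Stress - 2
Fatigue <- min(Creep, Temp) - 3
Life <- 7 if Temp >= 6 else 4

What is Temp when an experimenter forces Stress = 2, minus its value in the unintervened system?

Under do(Stress=2), the mechanism Stress <- 5 if Load >= 2 else 8 is discarded; Stress is fixed at 2.
Strain = min(Stress, Load) + 3  [with Stress=2, Load=6]  = 5
Temp = max(Load, Strain)  [with Load=6, Strain=5]  = 6
Without intervention: Stress = 5 if Load >= 2 else 8  [with Load=6]  = 5; Strain = min(Stress, Load) + 3  [with Stress=5, Load=6]  = 8; Temp = max(Load, Strain)  [with Load=6, Strain=8]  = 8.
Change = 6 − 8 = -2.

-2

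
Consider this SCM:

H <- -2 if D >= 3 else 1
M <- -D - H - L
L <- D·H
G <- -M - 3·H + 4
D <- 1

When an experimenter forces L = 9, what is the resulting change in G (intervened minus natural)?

8

do(L=9) replaces the equation L <- D·H with the constant L = 9.
H = -2 if D >= 3 else 1  [with D=1]  = 1
M = -D - H - L  [with D=1, H=1, L=9]  = -11
G = -M - 3·H + 4  [with M=-11, H=1]  = 12
Without intervention: H = -2 if D >= 3 else 1  [with D=1]  = 1; L = D·H  [with D=1, H=1]  = 1; M = -D - H - L  [with D=1, H=1, L=1]  = -3; G = -M - 3·H + 4  [with M=-3, H=1]  = 4.
Change = 12 − 4 = 8.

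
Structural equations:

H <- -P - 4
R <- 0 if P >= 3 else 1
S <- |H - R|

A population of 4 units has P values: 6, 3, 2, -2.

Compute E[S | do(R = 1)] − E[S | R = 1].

2.25

The intervention sets R=1 in all 4 units regardless of P. Recomputing S per unit gives 11, 8, 7, 3; average 7.25.
Observing R=1 restricts to units where R's equation naturally yields 1: P ∈ {2, -2}. In that subpopulation S = 7, 3, mean 5.
Difference = 7.25 − 5 = 2.25.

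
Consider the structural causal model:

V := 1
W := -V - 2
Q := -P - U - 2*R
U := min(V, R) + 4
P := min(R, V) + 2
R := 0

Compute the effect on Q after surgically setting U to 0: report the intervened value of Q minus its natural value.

4

Intervening sets U = 0 and removes its equation (U := min(V, R) + 4).
P = min(R, V) + 2  [with R=0, V=1]  = 2
Q = -P - U - 2*R  [with P=2, U=0, R=0]  = -2
Without intervention: P = min(R, V) + 2  [with R=0, V=1]  = 2; U = min(V, R) + 4  [with V=1, R=0]  = 4; Q = -P - U - 2*R  [with P=2, U=4, R=0]  = -6.
Change = -2 − (-6) = 4.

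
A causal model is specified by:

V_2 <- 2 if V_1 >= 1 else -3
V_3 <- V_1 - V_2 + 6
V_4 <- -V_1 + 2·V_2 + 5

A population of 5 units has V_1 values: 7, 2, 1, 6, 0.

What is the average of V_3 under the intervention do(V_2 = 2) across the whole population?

do(V_2=2) breaks V_2's dependence on V_1. With V_2=2 fixed, V_3 across the units is 11, 6, 5, 10, 4, mean 7.2.

7.2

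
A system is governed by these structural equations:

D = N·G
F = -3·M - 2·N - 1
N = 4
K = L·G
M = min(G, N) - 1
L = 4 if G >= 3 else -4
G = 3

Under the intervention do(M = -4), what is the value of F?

The intervention breaks the incoming arrows to M: M = min(G, N) - 1 no longer applies, and M = -4.
F = -3·M - 2·N - 1  [with M=-4, N=4]  = 3

3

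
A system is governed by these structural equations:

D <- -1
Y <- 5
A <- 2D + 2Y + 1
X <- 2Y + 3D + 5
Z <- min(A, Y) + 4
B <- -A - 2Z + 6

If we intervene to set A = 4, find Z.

do(A=4) replaces the equation A <- 2D + 2Y + 1 with the constant A = 4.
Z = min(A, Y) + 4  [with A=4, Y=5]  = 8

8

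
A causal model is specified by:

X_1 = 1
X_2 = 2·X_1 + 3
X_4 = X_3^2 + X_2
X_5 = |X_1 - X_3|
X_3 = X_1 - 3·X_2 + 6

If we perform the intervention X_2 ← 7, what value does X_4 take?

203

Under do(X_2=7), the mechanism X_2 = 2·X_1 + 3 is discarded; X_2 is fixed at 7.
X_3 = X_1 - 3·X_2 + 6  [with X_1=1, X_2=7]  = -14
X_4 = X_3^2 + X_2  [with X_3=-14, X_2=7]  = 203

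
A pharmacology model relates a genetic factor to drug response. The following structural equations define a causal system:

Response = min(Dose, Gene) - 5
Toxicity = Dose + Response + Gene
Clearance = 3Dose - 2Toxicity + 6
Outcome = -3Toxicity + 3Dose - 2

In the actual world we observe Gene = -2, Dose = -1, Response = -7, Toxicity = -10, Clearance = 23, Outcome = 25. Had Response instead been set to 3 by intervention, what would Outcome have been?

-5

The intervention breaks the incoming arrows to Response: Response = min(Dose, Gene) - 5 no longer applies, and Response = 3.
Toxicity = Dose + Response + Gene  [with Dose=-1, Response=3, Gene=-2]  = 0
Outcome = -3Toxicity + 3Dose - 2  [with Toxicity=0, Dose=-1]  = -5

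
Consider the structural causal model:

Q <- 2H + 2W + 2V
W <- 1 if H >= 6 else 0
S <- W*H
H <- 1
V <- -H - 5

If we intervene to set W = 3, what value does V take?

The intervention breaks the incoming arrows to W: W <- 1 if H >= 6 else 0 no longer applies, and W = 3.
Since V is not a descendant of the intervened variable, it is unaffected.
V = -H - 5  [with H=1]  = -6

-6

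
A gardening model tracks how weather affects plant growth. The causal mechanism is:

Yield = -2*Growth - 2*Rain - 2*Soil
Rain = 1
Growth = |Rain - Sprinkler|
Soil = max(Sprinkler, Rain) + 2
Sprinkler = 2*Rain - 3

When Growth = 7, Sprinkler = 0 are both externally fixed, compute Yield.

The joint intervention fixes Growth = 7, Sprinkler = 0, removing each variable's own equation.
Soil = max(Sprinkler, Rain) + 2  [with Sprinkler=0, Rain=1]  = 3
Yield = -2*Growth - 2*Rain - 2*Soil  [with Growth=7, Rain=1, Soil=3]  = -22

-22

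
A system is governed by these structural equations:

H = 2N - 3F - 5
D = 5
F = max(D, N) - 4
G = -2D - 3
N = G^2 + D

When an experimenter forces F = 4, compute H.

Intervening sets F = 4 and removes its equation (F = max(D, N) - 4).
G = -2D - 3  [with D=5]  = -13
N = G^2 + D  [with G=-13, D=5]  = 174
H = 2N - 3F - 5  [with N=174, F=4]  = 331

331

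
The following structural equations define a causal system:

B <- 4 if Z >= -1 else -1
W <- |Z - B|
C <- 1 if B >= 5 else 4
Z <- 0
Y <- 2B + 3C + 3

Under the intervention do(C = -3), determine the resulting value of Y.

The intervention breaks the incoming arrows to C: C <- 1 if B >= 5 else 4 no longer applies, and C = -3.
B = 4 if Z >= -1 else -1  [with Z=0]  = 4
Y = 2B + 3C + 3  [with B=4, C=-3]  = 2

2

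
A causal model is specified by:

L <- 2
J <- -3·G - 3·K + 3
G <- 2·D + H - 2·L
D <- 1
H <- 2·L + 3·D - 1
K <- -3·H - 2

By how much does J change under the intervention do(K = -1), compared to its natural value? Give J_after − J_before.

-57

The intervention breaks the incoming arrows to K: K <- -3·H - 2 no longer applies, and K = -1.
H = 2·L + 3·D - 1  [with L=2, D=1]  = 6
G = 2·D + H - 2·L  [with D=1, H=6, L=2]  = 4
J = -3·G - 3·K + 3  [with G=4, K=-1]  = -6
Without intervention: H = 2·L + 3·D - 1  [with L=2, D=1]  = 6; G = 2·D + H - 2·L  [with D=1, H=6, L=2]  = 4; K = -3·H - 2  [with H=6]  = -20; J = -3·G - 3·K + 3  [with G=4, K=-20]  = 51.
Change = -6 − 51 = -57.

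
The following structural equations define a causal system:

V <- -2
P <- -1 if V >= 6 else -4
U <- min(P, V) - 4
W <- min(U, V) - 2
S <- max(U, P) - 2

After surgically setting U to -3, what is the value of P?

-4

Under do(U=-3), the mechanism U <- min(P, V) - 4 is discarded; U is fixed at -3.
Since P is not a descendant of the intervened variable, it is unaffected.
P = -1 if V >= 6 else -4  [with V=-2]  = -4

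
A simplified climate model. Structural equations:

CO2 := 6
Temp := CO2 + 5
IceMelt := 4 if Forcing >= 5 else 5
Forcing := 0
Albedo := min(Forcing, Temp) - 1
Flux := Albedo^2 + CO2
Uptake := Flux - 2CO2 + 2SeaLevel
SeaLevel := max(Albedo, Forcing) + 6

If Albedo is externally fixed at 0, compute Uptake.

6

do(Albedo=0) replaces the equation Albedo := min(Forcing, Temp) - 1 with the constant Albedo = 0.
SeaLevel = max(Albedo, Forcing) + 6  [with Albedo=0, Forcing=0]  = 6
Flux = Albedo^2 + CO2  [with Albedo=0, CO2=6]  = 6
Uptake = Flux - 2CO2 + 2SeaLevel  [with Flux=6, CO2=6, SeaLevel=6]  = 6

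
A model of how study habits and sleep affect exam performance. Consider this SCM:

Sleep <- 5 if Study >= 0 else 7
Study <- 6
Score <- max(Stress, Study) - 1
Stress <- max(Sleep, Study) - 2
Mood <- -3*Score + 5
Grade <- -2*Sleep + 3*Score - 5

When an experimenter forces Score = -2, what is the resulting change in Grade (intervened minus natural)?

-21

Under do(Score=-2), the mechanism Score <- max(Stress, Study) - 1 is discarded; Score is fixed at -2.
Sleep = 5 if Study >= 0 else 7  [with Study=6]  = 5
Grade = -2*Sleep + 3*Score - 5  [with Sleep=5, Score=-2]  = -21
Without intervention: Sleep = 5 if Study >= 0 else 7  [with Study=6]  = 5; Stress = max(Sleep, Study) - 2  [with Sleep=5, Study=6]  = 4; Score = max(Stress, Study) - 1  [with Stress=4, Study=6]  = 5; Grade = -2*Sleep + 3*Score - 5  [with Sleep=5, Score=5]  = 0.
Change = -21 − 0 = -21.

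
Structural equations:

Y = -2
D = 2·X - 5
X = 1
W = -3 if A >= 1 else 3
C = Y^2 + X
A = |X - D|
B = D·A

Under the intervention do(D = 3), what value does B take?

Under do(D=3), the mechanism D = 2·X - 5 is discarded; D is fixed at 3.
A = |X - D|  [with X=1, D=3]  = 2
B = D·A  [with D=3, A=2]  = 6

6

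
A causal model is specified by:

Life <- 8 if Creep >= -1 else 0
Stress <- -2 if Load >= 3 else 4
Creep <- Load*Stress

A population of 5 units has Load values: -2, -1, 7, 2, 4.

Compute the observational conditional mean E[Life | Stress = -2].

Conditioning on Stress=-2 selects the 2 unit(s) with Load ∈ {7, 4}. Their Life values: 0, 0. Mean = 0.

0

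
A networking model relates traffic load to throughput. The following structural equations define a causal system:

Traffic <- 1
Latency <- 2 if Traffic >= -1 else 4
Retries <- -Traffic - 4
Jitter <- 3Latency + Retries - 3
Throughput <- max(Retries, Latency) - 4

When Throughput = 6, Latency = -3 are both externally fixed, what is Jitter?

-17

Setting Throughput = 6, Latency = -3 by intervention discards those variables' equations.
Retries = -Traffic - 4  [with Traffic=1]  = -5
Jitter = 3Latency + Retries - 3  [with Latency=-3, Retries=-5]  = -17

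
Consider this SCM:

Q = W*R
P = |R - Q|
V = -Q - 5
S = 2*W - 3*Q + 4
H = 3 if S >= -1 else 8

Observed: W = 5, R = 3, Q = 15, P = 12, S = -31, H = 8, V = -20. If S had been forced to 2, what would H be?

The intervention breaks the incoming arrows to S: S = 2*W - 3*Q + 4 no longer applies, and S = 2.
H = 3 if S >= -1 else 8  [with S=2]  = 3

3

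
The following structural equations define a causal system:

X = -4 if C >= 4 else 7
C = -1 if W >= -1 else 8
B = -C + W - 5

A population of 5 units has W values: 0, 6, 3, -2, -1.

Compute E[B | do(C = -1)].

The intervention sets C=-1 in all 5 units regardless of W. Recomputing B per unit gives -4, 2, -1, -6, -5; average -2.8.

-2.8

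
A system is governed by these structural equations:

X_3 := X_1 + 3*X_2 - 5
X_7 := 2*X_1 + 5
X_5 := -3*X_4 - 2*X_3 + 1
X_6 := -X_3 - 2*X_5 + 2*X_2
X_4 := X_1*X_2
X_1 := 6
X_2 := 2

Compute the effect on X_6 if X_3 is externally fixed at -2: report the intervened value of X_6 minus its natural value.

-27

The intervention breaks the incoming arrows to X_3: X_3 := X_1 + 3*X_2 - 5 no longer applies, and X_3 = -2.
X_4 = X_1*X_2  [with X_1=6, X_2=2]  = 12
X_5 = -3*X_4 - 2*X_3 + 1  [with X_4=12, X_3=-2]  = -31
X_6 = -X_3 - 2*X_5 + 2*X_2  [with X_3=-2, X_5=-31, X_2=2]  = 68
Without intervention: X_3 = X_1 + 3*X_2 - 5  [with X_1=6, X_2=2]  = 7; X_4 = X_1*X_2  [with X_1=6, X_2=2]  = 12; X_5 = -3*X_4 - 2*X_3 + 1  [with X_4=12, X_3=7]  = -49; X_6 = -X_3 - 2*X_5 + 2*X_2  [with X_3=7, X_5=-49, X_2=2]  = 95.
Change = 68 − 95 = -27.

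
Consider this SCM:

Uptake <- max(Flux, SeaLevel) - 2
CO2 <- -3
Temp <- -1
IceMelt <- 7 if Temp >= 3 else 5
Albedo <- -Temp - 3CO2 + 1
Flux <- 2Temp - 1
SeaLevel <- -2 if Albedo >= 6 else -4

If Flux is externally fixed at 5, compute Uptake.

Intervening sets Flux = 5 and removes its equation (Flux <- 2Temp - 1).
Albedo = -Temp - 3CO2 + 1  [with Temp=-1, CO2=-3]  = 11
SeaLevel = -2 if Albedo >= 6 else -4  [with Albedo=11]  = -2
Uptake = max(Flux, SeaLevel) - 2  [with Flux=5, SeaLevel=-2]  = 3

3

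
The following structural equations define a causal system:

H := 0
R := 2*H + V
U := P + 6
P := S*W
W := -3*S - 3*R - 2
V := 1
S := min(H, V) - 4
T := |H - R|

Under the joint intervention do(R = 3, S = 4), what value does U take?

The joint intervention fixes R = 3, S = 4, removing each variable's own equation.
W = -3*S - 3*R - 2  [with S=4, R=3]  = -23
P = S*W  [with S=4, W=-23]  = -92
U = P + 6  [with P=-92]  = -86

-86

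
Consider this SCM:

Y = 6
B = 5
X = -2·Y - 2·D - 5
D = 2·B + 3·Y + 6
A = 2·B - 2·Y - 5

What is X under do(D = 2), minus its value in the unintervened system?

64

do(D=2) replaces the equation D = 2·B + 3·Y + 6 with the constant D = 2.
X = -2·Y - 2·D - 5  [with Y=6, D=2]  = -21
Without intervention: D = 2·B + 3·Y + 6  [with B=5, Y=6]  = 34; X = -2·Y - 2·D - 5  [with Y=6, D=34]  = -85.
Change = -21 − (-85) = 64.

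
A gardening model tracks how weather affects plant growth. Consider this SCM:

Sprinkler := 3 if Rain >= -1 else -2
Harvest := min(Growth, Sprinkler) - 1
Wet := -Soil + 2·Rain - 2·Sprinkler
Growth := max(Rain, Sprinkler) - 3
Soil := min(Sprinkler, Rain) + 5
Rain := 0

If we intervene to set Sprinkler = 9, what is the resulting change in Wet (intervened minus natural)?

-12

Under do(Sprinkler=9), the mechanism Sprinkler := 3 if Rain >= -1 else -2 is discarded; Sprinkler is fixed at 9.
Soil = min(Sprinkler, Rain) + 5  [with Sprinkler=9, Rain=0]  = 5
Wet = -Soil + 2·Rain - 2·Sprinkler  [with Soil=5, Rain=0, Sprinkler=9]  = -23
Without intervention: Sprinkler = 3 if Rain >= -1 else -2  [with Rain=0]  = 3; Soil = min(Sprinkler, Rain) + 5  [with Sprinkler=3, Rain=0]  = 5; Wet = -Soil + 2·Rain - 2·Sprinkler  [with Soil=5, Rain=0, Sprinkler=3]  = -11.
Change = -23 − (-11) = -12.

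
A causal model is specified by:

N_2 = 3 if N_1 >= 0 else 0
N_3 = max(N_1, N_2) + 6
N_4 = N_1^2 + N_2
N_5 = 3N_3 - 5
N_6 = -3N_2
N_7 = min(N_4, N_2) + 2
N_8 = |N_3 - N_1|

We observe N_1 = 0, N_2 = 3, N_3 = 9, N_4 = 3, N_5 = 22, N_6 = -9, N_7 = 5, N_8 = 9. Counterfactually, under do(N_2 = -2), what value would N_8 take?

do(N_2=-2) replaces the equation N_2 = 3 if N_1 >= 0 else 0 with the constant N_2 = -2.
N_3 = max(N_1, N_2) + 6  [with N_1=0, N_2=-2]  = 6
N_8 = |N_3 - N_1|  [with N_3=6, N_1=0]  = 6

6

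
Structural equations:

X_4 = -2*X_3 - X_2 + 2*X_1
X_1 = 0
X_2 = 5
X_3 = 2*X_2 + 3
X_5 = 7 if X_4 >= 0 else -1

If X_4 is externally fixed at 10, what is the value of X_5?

Intervening sets X_4 = 10 and removes its equation (X_4 = -2*X_3 - X_2 + 2*X_1).
X_5 = 7 if X_4 >= 0 else -1  [with X_4=10]  = 7

7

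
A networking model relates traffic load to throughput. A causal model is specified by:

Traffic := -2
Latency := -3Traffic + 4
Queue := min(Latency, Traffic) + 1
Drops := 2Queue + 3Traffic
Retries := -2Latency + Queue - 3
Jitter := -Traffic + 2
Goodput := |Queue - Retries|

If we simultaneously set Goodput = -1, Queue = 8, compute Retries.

-15

Under do(Goodput = -1, Queue = 8), each intervened variable's structural equation is replaced by its fixed value.
Latency = -3Traffic + 4  [with Traffic=-2]  = 10
Retries = -2Latency + Queue - 3  [with Latency=10, Queue=8]  = -15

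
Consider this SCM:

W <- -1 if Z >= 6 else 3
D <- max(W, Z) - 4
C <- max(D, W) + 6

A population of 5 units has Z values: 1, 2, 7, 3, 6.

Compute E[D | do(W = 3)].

The intervention sets W=3 in all 5 units regardless of Z. Recomputing D per unit gives -1, -1, 3, -1, 2; average 0.4.

0.4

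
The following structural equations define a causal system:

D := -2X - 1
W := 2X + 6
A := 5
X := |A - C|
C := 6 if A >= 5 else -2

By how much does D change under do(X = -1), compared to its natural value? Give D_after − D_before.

4

The intervention breaks the incoming arrows to X: X := |A - C| no longer applies, and X = -1.
D = -2X - 1  [with X=-1]  = 1
Without intervention: C = 6 if A >= 5 else -2  [with A=5]  = 6; X = |A - C|  [with A=5, C=6]  = 1; D = -2X - 1  [with X=1]  = -3.
Change = 1 − (-3) = 4.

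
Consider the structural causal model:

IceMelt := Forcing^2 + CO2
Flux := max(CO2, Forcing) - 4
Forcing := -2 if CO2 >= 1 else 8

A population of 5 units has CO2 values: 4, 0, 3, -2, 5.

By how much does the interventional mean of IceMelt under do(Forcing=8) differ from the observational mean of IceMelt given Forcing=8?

Every unit gets Forcing=8 under the intervention. IceMelt values become 68, 64, 67, 62, 69; E[IceMelt|do(Forcing=8)] = 66.
Observing Forcing=8 restricts to units where Forcing's equation naturally yields 8: CO2 ∈ {0, -2}. In that subpopulation IceMelt = 64, 62, mean 63.
Difference = 66 − 63 = 3.

3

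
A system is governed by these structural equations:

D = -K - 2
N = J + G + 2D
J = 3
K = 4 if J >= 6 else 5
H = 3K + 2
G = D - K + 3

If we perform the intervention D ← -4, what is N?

-11

The intervention breaks the incoming arrows to D: D = -K - 2 no longer applies, and D = -4.
K = 4 if J >= 6 else 5  [with J=3]  = 5
G = D - K + 3  [with D=-4, K=5]  = -6
N = J + G + 2D  [with J=3, G=-6, D=-4]  = -11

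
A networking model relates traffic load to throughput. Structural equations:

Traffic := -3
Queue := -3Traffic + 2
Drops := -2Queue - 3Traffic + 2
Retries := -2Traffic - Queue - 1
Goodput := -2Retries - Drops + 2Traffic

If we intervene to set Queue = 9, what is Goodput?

9

do(Queue=9) replaces the equation Queue := -3Traffic + 2 with the constant Queue = 9.
Drops = -2Queue - 3Traffic + 2  [with Queue=9, Traffic=-3]  = -7
Retries = -2Traffic - Queue - 1  [with Traffic=-3, Queue=9]  = -4
Goodput = -2Retries - Drops + 2Traffic  [with Retries=-4, Drops=-7, Traffic=-3]  = 9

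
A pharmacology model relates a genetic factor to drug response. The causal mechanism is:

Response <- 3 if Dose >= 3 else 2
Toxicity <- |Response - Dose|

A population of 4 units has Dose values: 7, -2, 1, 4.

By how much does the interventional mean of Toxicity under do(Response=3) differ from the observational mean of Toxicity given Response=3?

0.5

The intervention sets Response=3 in all 4 units regardless of Dose. Recomputing Toxicity per unit gives 4, 5, 2, 1; average 3.
Observing Response=3 restricts to units where Response's equation naturally yields 3: Dose ∈ {7, 4}. In that subpopulation Toxicity = 4, 1, mean 2.5.
Difference = 3 − 2.5 = 0.5.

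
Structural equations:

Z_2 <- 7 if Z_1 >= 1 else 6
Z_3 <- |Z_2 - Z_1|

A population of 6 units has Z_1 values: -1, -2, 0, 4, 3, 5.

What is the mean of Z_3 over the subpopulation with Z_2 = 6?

E[Z_3|Z_2=6] averages over only the 3 units with Z_2=6 (Z_1 = -1, -2, 0): Z_3 = 7, 8, 6, mean 7.

7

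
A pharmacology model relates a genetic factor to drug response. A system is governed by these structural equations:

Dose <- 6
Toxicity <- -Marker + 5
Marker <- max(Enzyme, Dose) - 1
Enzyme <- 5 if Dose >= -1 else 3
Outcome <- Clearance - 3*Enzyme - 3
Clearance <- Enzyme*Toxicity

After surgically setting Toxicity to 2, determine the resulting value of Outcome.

-8

Under do(Toxicity=2), the mechanism Toxicity <- -Marker + 5 is discarded; Toxicity is fixed at 2.
Enzyme = 5 if Dose >= -1 else 3  [with Dose=6]  = 5
Clearance = Enzyme*Toxicity  [with Enzyme=5, Toxicity=2]  = 10
Outcome = Clearance - 3*Enzyme - 3  [with Clearance=10, Enzyme=5]  = -8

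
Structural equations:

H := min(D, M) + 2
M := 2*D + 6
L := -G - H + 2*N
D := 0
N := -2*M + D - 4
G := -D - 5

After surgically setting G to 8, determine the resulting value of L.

-42

Under do(G=8), the mechanism G := -D - 5 is discarded; G is fixed at 8.
M = 2*D + 6  [with D=0]  = 6
H = min(D, M) + 2  [with D=0, M=6]  = 2
N = -2*M + D - 4  [with M=6, D=0]  = -16
L = -G - H + 2*N  [with G=8, H=2, N=-16]  = -42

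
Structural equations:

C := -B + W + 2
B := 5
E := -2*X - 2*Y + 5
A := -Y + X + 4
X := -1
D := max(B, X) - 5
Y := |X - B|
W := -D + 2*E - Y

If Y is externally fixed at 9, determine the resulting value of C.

The intervention breaks the incoming arrows to Y: Y := |X - B| no longer applies, and Y = 9.
E = -2*X - 2*Y + 5  [with X=-1, Y=9]  = -11
D = max(B, X) - 5  [with B=5, X=-1]  = 0
W = -D + 2*E - Y  [with D=0, E=-11, Y=9]  = -31
C = -B + W + 2  [with B=5, W=-31]  = -34

-34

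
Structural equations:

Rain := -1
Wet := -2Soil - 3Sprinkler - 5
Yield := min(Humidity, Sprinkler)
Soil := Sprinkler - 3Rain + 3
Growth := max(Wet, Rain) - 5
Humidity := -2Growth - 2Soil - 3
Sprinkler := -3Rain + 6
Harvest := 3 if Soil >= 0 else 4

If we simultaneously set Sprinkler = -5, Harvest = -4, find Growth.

Under do(Sprinkler = -5, Harvest = -4), each intervened variable's structural equation is replaced by its fixed value.
Soil = Sprinkler - 3Rain + 3  [with Sprinkler=-5, Rain=-1]  = 1
Wet = -2Soil - 3Sprinkler - 5  [with Soil=1, Sprinkler=-5]  = 8
Growth = max(Wet, Rain) - 5  [with Wet=8, Rain=-1]  = 3

3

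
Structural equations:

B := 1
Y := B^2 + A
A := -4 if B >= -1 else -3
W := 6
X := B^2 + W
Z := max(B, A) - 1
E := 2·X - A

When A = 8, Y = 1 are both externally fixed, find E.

6

Under do(A = 8, Y = 1), each intervened variable's structural equation is replaced by its fixed value.
X = B^2 + W  [with B=1, W=6]  = 7
E = 2·X - A  [with X=7, A=8]  = 6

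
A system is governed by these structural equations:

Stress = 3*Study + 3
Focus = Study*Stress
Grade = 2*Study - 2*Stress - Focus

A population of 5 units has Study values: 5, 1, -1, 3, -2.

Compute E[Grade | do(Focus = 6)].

Every unit gets Focus=6 under the intervention. Grade values become -32, -16, -8, -24, -4; E[Grade|do(Focus=6)] = -16.8.

-16.8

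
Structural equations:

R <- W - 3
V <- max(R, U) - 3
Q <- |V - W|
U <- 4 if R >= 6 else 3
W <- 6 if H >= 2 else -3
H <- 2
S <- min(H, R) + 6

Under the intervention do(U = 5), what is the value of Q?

4

Under do(U=5), the mechanism U <- 4 if R >= 6 else 3 is discarded; U is fixed at 5.
W = 6 if H >= 2 else -3  [with H=2]  = 6
R = W - 3  [with W=6]  = 3
V = max(R, U) - 3  [with R=3, U=5]  = 2
Q = |V - W|  [with V=2, W=6]  = 4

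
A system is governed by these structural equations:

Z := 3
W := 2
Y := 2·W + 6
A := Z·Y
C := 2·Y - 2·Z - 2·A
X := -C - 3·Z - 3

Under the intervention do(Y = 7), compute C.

-34

do(Y=7) replaces the equation Y := 2·W + 6 with the constant Y = 7.
A = Z·Y  [with Z=3, Y=7]  = 21
C = 2·Y - 2·Z - 2·A  [with Y=7, Z=3, A=21]  = -34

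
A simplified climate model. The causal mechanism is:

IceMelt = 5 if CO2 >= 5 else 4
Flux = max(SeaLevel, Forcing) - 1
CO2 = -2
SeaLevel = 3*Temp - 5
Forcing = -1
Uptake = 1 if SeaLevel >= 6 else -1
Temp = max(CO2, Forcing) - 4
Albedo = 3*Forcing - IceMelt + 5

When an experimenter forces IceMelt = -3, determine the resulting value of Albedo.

Intervening sets IceMelt = -3 and removes its equation (IceMelt = 5 if CO2 >= 5 else 4).
Albedo = 3*Forcing - IceMelt + 5  [with Forcing=-1, IceMelt=-3]  = 5

5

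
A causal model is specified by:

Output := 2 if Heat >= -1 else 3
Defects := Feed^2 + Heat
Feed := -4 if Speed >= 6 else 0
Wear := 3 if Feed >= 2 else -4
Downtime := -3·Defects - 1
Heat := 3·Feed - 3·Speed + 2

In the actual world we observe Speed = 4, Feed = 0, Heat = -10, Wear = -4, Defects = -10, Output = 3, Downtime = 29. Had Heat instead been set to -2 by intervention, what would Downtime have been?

5

The intervention breaks the incoming arrows to Heat: Heat := 3·Feed - 3·Speed + 2 no longer applies, and Heat = -2.
Feed = -4 if Speed >= 6 else 0  [with Speed=4]  = 0
Defects = Feed^2 + Heat  [with Feed=0, Heat=-2]  = -2
Downtime = -3·Defects - 1  [with Defects=-2]  = 5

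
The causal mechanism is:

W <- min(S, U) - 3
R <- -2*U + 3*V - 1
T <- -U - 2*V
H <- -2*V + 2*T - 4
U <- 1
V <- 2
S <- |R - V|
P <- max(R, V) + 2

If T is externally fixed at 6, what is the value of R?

3

Under do(T=6), the mechanism T <- -U - 2*V is discarded; T is fixed at 6.
Since R is not a descendant of the intervened variable, it is unaffected.
R = -2*U + 3*V - 1  [with U=1, V=2]  = 3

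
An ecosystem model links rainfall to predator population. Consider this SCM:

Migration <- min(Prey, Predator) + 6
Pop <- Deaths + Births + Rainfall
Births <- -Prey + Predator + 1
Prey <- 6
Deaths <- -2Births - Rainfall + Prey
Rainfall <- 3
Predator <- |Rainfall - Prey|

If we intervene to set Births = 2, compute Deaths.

Intervening sets Births = 2 and removes its equation (Births <- -Prey + Predator + 1).
Deaths = -2Births - Rainfall + Prey  [with Births=2, Rainfall=3, Prey=6]  = -1

-1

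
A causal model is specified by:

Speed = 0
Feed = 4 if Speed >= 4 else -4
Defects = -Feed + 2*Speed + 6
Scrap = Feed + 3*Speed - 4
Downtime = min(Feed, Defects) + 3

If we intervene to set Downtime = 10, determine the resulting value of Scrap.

-8

The intervention breaks the incoming arrows to Downtime: Downtime = min(Feed, Defects) + 3 no longer applies, and Downtime = 10.
Since Scrap is not a descendant of the intervened variable, it is unaffected.
Feed = 4 if Speed >= 4 else -4  [with Speed=0]  = -4
Scrap = Feed + 3*Speed - 4  [with Feed=-4, Speed=0]  = -8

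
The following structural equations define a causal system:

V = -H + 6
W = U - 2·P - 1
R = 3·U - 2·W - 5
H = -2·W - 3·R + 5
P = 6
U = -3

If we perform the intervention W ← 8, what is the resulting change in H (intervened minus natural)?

do(W=8) replaces the equation W = U - 2·P - 1 with the constant W = 8.
R = 3·U - 2·W - 5  [with U=-3, W=8]  = -30
H = -2·W - 3·R + 5  [with W=8, R=-30]  = 79
Without intervention: W = U - 2·P - 1  [with U=-3, P=6]  = -16; R = 3·U - 2·W - 5  [with U=-3, W=-16]  = 18; H = -2·W - 3·R + 5  [with W=-16, R=18]  = -17.
Change = 79 − (-17) = 96.

96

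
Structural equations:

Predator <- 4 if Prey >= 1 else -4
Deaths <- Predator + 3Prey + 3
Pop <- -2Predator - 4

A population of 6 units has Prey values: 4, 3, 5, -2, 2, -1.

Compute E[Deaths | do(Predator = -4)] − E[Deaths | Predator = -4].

Every unit gets Predator=-4 under the intervention. Deaths values become 11, 8, 14, -7, 5, -4; E[Deaths|do(Predator=-4)] = 4.5.
Observing Predator=-4 restricts to units where Predator's equation naturally yields -4: Prey ∈ {-2, -1}. In that subpopulation Deaths = -7, -4, mean -5.5.
Difference = 4.5 − (-5.5) = 10.

10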